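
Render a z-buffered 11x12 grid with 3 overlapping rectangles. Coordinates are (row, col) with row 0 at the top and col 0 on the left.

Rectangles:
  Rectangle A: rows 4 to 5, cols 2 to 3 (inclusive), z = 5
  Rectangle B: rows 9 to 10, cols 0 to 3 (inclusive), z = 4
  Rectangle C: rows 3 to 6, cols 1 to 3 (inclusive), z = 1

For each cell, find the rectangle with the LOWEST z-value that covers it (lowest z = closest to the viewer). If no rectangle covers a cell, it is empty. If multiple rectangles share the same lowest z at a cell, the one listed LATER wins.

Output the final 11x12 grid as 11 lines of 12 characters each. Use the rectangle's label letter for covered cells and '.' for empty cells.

............
............
............
.CCC........
.CCC........
.CCC........
.CCC........
............
............
BBBB........
BBBB........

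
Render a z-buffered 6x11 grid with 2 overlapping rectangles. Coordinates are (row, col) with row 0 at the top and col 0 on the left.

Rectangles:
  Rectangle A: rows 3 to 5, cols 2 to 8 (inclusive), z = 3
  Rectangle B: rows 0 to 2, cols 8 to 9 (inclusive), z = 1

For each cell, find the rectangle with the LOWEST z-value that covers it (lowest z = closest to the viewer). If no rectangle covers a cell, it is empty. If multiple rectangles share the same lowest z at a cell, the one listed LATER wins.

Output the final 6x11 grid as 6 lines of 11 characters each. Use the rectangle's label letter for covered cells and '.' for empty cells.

........BB.
........BB.
........BB.
..AAAAAAA..
..AAAAAAA..
..AAAAAAA..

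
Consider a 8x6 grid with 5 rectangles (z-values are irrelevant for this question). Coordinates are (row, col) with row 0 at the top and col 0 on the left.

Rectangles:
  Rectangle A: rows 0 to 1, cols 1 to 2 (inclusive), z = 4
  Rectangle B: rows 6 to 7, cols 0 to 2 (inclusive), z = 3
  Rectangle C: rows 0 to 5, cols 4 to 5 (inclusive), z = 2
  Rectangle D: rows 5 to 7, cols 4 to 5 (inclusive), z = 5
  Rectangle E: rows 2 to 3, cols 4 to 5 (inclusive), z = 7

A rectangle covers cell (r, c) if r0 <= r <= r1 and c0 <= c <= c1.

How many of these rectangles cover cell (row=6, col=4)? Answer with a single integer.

Answer: 1

Derivation:
Check cell (6,4):
  A: rows 0-1 cols 1-2 -> outside (row miss)
  B: rows 6-7 cols 0-2 -> outside (col miss)
  C: rows 0-5 cols 4-5 -> outside (row miss)
  D: rows 5-7 cols 4-5 -> covers
  E: rows 2-3 cols 4-5 -> outside (row miss)
Count covering = 1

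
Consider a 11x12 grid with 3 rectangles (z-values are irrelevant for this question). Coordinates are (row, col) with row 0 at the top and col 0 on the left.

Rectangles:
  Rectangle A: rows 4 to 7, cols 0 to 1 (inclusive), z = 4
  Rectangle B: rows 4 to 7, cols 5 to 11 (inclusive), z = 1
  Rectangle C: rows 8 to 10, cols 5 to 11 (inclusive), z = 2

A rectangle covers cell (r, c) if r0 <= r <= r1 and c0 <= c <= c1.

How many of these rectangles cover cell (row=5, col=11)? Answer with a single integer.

Check cell (5,11):
  A: rows 4-7 cols 0-1 -> outside (col miss)
  B: rows 4-7 cols 5-11 -> covers
  C: rows 8-10 cols 5-11 -> outside (row miss)
Count covering = 1

Answer: 1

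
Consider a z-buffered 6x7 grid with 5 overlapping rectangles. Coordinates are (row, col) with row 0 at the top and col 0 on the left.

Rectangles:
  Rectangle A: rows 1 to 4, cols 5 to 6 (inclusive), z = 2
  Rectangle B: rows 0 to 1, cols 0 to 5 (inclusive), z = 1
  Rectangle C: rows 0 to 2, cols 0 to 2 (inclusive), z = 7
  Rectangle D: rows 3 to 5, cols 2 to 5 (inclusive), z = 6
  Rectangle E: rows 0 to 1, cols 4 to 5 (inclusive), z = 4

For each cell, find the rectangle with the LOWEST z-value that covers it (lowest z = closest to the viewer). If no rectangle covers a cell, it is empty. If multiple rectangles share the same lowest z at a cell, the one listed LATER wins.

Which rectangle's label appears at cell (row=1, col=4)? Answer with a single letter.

Check cell (1,4):
  A: rows 1-4 cols 5-6 -> outside (col miss)
  B: rows 0-1 cols 0-5 z=1 -> covers; best now B (z=1)
  C: rows 0-2 cols 0-2 -> outside (col miss)
  D: rows 3-5 cols 2-5 -> outside (row miss)
  E: rows 0-1 cols 4-5 z=4 -> covers; best now B (z=1)
Winner: B at z=1

Answer: B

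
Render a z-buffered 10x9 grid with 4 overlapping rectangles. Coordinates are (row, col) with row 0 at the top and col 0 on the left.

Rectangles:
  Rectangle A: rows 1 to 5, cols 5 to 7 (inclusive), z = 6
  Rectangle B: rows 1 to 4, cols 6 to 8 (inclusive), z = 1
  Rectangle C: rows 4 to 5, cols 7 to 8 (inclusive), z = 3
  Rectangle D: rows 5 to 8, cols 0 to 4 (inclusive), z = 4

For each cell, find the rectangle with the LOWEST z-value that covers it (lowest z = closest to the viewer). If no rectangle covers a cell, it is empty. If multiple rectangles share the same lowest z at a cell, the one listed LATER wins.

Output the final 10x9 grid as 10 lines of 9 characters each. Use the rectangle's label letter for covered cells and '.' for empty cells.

.........
.....ABBB
.....ABBB
.....ABBB
.....ABBB
DDDDDAACC
DDDDD....
DDDDD....
DDDDD....
.........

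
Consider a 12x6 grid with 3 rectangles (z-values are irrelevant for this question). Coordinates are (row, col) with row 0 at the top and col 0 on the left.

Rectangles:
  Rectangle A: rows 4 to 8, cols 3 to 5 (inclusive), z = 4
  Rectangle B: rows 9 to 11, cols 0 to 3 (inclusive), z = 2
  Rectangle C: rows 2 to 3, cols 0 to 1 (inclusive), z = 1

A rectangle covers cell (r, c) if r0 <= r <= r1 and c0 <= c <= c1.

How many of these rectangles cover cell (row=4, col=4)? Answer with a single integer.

Check cell (4,4):
  A: rows 4-8 cols 3-5 -> covers
  B: rows 9-11 cols 0-3 -> outside (row miss)
  C: rows 2-3 cols 0-1 -> outside (row miss)
Count covering = 1

Answer: 1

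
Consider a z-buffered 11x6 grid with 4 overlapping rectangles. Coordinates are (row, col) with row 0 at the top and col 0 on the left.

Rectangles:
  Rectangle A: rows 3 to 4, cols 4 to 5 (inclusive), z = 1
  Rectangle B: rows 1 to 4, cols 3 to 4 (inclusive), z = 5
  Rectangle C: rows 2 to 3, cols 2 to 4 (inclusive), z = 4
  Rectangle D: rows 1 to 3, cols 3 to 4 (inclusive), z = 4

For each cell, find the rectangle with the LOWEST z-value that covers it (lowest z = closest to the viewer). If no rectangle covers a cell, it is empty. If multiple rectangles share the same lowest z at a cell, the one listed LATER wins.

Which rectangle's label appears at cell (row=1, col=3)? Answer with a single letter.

Check cell (1,3):
  A: rows 3-4 cols 4-5 -> outside (row miss)
  B: rows 1-4 cols 3-4 z=5 -> covers; best now B (z=5)
  C: rows 2-3 cols 2-4 -> outside (row miss)
  D: rows 1-3 cols 3-4 z=4 -> covers; best now D (z=4)
Winner: D at z=4

Answer: D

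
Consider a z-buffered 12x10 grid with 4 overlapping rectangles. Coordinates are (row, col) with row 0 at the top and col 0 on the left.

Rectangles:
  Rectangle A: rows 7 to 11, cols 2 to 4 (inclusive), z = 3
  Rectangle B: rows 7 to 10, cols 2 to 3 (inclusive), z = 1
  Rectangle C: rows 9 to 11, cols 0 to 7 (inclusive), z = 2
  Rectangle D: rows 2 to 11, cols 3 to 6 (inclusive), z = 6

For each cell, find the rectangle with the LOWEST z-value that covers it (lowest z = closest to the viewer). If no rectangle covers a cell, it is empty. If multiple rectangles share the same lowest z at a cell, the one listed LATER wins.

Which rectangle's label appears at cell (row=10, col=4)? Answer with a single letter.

Check cell (10,4):
  A: rows 7-11 cols 2-4 z=3 -> covers; best now A (z=3)
  B: rows 7-10 cols 2-3 -> outside (col miss)
  C: rows 9-11 cols 0-7 z=2 -> covers; best now C (z=2)
  D: rows 2-11 cols 3-6 z=6 -> covers; best now C (z=2)
Winner: C at z=2

Answer: C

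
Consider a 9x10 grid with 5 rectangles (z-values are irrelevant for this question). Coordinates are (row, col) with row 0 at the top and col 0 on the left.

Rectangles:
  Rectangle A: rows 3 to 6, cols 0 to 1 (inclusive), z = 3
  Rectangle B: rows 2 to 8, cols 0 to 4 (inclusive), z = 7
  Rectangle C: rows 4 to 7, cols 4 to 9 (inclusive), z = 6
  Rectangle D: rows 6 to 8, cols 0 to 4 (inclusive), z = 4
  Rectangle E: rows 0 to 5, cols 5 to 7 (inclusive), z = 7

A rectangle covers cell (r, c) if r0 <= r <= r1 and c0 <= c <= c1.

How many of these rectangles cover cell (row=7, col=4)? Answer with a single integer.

Answer: 3

Derivation:
Check cell (7,4):
  A: rows 3-6 cols 0-1 -> outside (row miss)
  B: rows 2-8 cols 0-4 -> covers
  C: rows 4-7 cols 4-9 -> covers
  D: rows 6-8 cols 0-4 -> covers
  E: rows 0-5 cols 5-7 -> outside (row miss)
Count covering = 3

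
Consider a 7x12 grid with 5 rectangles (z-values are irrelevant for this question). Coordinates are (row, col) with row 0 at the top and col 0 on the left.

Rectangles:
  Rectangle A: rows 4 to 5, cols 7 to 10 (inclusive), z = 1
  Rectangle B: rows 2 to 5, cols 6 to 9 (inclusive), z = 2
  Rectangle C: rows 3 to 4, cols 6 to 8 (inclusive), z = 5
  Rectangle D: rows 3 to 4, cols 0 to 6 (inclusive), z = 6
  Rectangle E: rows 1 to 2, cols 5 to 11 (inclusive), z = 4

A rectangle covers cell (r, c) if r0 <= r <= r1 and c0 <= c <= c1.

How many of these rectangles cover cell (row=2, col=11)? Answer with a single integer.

Check cell (2,11):
  A: rows 4-5 cols 7-10 -> outside (row miss)
  B: rows 2-5 cols 6-9 -> outside (col miss)
  C: rows 3-4 cols 6-8 -> outside (row miss)
  D: rows 3-4 cols 0-6 -> outside (row miss)
  E: rows 1-2 cols 5-11 -> covers
Count covering = 1

Answer: 1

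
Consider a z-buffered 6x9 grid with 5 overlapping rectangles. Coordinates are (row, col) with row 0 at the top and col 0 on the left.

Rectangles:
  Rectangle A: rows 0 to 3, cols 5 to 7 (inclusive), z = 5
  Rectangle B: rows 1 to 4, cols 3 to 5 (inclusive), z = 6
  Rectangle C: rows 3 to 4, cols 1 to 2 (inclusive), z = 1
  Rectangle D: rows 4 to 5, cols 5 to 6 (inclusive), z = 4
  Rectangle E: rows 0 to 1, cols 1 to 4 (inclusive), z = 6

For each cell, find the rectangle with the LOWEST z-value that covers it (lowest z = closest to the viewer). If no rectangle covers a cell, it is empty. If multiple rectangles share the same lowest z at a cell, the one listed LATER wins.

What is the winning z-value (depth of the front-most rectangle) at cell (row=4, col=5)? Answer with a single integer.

Check cell (4,5):
  A: rows 0-3 cols 5-7 -> outside (row miss)
  B: rows 1-4 cols 3-5 z=6 -> covers; best now B (z=6)
  C: rows 3-4 cols 1-2 -> outside (col miss)
  D: rows 4-5 cols 5-6 z=4 -> covers; best now D (z=4)
  E: rows 0-1 cols 1-4 -> outside (row miss)
Winner: D at z=4

Answer: 4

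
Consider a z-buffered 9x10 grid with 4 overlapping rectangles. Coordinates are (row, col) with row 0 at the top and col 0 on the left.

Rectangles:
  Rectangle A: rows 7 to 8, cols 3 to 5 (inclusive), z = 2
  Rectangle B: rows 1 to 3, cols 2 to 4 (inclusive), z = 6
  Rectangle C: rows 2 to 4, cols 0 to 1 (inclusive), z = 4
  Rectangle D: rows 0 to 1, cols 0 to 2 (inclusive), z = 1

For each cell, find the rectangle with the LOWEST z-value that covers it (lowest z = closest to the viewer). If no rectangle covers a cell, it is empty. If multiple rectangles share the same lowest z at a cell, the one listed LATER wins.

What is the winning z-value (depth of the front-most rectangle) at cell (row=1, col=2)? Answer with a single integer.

Answer: 1

Derivation:
Check cell (1,2):
  A: rows 7-8 cols 3-5 -> outside (row miss)
  B: rows 1-3 cols 2-4 z=6 -> covers; best now B (z=6)
  C: rows 2-4 cols 0-1 -> outside (row miss)
  D: rows 0-1 cols 0-2 z=1 -> covers; best now D (z=1)
Winner: D at z=1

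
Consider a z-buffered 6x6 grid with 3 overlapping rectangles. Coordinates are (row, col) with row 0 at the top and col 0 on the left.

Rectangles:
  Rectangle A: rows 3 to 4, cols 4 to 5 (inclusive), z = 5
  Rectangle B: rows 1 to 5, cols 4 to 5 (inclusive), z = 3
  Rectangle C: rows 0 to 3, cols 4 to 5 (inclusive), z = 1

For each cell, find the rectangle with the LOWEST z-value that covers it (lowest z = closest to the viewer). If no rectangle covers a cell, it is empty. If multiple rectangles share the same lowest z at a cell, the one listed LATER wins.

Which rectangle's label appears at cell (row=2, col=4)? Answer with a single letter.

Answer: C

Derivation:
Check cell (2,4):
  A: rows 3-4 cols 4-5 -> outside (row miss)
  B: rows 1-5 cols 4-5 z=3 -> covers; best now B (z=3)
  C: rows 0-3 cols 4-5 z=1 -> covers; best now C (z=1)
Winner: C at z=1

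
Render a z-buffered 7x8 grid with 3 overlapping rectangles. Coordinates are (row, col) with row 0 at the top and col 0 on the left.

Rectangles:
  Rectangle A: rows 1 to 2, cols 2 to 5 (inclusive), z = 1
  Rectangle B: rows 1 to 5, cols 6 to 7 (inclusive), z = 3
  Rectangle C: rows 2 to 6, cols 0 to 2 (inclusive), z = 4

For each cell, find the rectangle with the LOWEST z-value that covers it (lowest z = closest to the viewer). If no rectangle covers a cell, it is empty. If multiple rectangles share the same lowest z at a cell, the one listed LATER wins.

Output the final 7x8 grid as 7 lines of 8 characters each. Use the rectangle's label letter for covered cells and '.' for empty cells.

........
..AAAABB
CCAAAABB
CCC...BB
CCC...BB
CCC...BB
CCC.....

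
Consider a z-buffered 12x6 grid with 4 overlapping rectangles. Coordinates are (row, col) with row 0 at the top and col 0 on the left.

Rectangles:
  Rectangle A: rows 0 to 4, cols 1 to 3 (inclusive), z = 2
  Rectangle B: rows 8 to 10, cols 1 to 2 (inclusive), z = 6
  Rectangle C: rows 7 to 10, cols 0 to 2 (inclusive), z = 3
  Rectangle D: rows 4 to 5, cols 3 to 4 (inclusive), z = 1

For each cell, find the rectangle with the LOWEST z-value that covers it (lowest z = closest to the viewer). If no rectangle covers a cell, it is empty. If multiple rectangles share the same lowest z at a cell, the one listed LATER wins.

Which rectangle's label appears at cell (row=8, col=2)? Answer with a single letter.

Check cell (8,2):
  A: rows 0-4 cols 1-3 -> outside (row miss)
  B: rows 8-10 cols 1-2 z=6 -> covers; best now B (z=6)
  C: rows 7-10 cols 0-2 z=3 -> covers; best now C (z=3)
  D: rows 4-5 cols 3-4 -> outside (row miss)
Winner: C at z=3

Answer: C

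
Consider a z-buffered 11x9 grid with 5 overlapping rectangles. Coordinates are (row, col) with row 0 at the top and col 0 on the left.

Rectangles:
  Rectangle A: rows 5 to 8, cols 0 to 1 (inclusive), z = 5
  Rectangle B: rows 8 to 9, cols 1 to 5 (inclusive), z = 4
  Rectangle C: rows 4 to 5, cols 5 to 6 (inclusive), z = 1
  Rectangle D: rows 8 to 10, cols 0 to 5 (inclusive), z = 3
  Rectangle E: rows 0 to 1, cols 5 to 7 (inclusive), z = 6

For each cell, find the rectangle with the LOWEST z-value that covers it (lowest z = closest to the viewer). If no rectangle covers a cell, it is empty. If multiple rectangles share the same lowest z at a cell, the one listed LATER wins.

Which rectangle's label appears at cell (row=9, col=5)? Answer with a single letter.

Check cell (9,5):
  A: rows 5-8 cols 0-1 -> outside (row miss)
  B: rows 8-9 cols 1-5 z=4 -> covers; best now B (z=4)
  C: rows 4-5 cols 5-6 -> outside (row miss)
  D: rows 8-10 cols 0-5 z=3 -> covers; best now D (z=3)
  E: rows 0-1 cols 5-7 -> outside (row miss)
Winner: D at z=3

Answer: D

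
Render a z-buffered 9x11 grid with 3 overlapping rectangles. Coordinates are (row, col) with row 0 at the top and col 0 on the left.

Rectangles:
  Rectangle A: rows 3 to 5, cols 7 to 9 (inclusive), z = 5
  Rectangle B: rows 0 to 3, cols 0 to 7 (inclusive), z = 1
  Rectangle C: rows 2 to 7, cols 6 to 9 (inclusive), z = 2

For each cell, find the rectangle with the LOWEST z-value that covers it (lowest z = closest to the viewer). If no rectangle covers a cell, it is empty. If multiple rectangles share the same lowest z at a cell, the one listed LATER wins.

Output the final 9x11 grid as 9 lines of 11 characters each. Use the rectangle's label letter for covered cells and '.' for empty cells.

BBBBBBBB...
BBBBBBBB...
BBBBBBBBCC.
BBBBBBBBCC.
......CCCC.
......CCCC.
......CCCC.
......CCCC.
...........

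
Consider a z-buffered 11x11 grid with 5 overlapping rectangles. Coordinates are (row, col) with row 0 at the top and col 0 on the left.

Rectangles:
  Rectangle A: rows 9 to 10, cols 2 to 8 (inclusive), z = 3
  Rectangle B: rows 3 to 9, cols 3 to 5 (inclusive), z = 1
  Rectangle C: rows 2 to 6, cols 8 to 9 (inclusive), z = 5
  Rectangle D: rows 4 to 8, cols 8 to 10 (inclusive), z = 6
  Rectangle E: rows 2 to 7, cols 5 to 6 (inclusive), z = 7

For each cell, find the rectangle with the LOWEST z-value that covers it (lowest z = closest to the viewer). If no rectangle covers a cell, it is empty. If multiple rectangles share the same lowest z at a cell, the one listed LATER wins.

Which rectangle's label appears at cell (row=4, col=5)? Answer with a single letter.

Check cell (4,5):
  A: rows 9-10 cols 2-8 -> outside (row miss)
  B: rows 3-9 cols 3-5 z=1 -> covers; best now B (z=1)
  C: rows 2-6 cols 8-9 -> outside (col miss)
  D: rows 4-8 cols 8-10 -> outside (col miss)
  E: rows 2-7 cols 5-6 z=7 -> covers; best now B (z=1)
Winner: B at z=1

Answer: B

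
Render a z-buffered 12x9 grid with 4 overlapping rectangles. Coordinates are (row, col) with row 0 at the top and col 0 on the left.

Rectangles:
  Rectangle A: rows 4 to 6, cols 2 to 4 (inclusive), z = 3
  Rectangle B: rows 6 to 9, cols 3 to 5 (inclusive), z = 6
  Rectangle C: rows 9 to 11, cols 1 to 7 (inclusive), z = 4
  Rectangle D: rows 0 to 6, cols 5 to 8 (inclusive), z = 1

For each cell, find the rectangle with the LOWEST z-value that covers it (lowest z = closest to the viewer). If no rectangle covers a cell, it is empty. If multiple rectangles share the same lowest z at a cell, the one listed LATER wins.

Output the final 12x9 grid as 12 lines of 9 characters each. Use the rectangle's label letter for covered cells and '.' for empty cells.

.....DDDD
.....DDDD
.....DDDD
.....DDDD
..AAADDDD
..AAADDDD
..AAADDDD
...BBB...
...BBB...
.CCCCCCC.
.CCCCCCC.
.CCCCCCC.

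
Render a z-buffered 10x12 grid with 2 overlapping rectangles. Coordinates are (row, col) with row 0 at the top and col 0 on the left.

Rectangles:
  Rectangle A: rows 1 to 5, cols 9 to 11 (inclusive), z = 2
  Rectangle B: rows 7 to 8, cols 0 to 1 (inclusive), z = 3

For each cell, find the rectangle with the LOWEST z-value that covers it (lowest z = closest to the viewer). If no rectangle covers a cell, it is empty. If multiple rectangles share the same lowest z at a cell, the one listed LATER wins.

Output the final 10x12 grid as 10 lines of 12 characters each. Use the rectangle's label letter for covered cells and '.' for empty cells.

............
.........AAA
.........AAA
.........AAA
.........AAA
.........AAA
............
BB..........
BB..........
............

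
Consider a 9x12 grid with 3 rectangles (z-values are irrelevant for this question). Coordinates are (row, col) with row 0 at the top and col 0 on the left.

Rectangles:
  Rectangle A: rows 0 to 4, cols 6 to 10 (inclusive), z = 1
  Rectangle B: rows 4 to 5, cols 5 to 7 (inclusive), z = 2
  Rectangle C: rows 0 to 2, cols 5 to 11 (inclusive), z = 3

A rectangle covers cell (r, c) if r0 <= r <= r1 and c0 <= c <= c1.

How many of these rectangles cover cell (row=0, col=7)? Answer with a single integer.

Answer: 2

Derivation:
Check cell (0,7):
  A: rows 0-4 cols 6-10 -> covers
  B: rows 4-5 cols 5-7 -> outside (row miss)
  C: rows 0-2 cols 5-11 -> covers
Count covering = 2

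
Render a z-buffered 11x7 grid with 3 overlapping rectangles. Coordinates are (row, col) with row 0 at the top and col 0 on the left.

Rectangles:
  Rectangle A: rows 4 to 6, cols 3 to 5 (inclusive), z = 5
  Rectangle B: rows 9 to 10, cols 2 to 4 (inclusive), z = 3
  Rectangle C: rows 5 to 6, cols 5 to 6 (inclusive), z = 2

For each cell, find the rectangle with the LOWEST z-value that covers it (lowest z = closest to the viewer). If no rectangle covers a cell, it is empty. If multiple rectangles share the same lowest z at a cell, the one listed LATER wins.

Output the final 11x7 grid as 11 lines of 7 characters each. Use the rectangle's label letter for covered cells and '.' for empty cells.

.......
.......
.......
.......
...AAA.
...AACC
...AACC
.......
.......
..BBB..
..BBB..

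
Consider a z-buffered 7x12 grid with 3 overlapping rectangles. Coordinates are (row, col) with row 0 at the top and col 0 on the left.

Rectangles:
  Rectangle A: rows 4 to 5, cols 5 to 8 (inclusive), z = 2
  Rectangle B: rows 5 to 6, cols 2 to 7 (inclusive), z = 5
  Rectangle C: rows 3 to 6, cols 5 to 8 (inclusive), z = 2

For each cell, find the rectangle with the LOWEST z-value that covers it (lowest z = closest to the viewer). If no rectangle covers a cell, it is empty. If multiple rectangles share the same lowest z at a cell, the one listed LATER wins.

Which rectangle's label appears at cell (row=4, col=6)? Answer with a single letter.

Answer: C

Derivation:
Check cell (4,6):
  A: rows 4-5 cols 5-8 z=2 -> covers; best now A (z=2)
  B: rows 5-6 cols 2-7 -> outside (row miss)
  C: rows 3-6 cols 5-8 z=2 -> covers; best now C (z=2)
Winner: C at z=2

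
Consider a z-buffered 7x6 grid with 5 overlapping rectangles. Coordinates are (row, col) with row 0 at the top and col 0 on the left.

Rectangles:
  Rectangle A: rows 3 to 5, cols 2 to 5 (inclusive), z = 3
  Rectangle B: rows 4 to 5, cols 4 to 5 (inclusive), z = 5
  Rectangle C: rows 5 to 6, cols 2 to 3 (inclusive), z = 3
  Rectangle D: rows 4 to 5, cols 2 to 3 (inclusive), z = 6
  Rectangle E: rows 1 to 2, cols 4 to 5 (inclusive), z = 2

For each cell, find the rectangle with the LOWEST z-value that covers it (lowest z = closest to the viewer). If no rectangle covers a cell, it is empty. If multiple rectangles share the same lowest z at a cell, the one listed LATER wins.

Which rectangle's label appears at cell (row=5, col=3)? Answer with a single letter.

Check cell (5,3):
  A: rows 3-5 cols 2-5 z=3 -> covers; best now A (z=3)
  B: rows 4-5 cols 4-5 -> outside (col miss)
  C: rows 5-6 cols 2-3 z=3 -> covers; best now C (z=3)
  D: rows 4-5 cols 2-3 z=6 -> covers; best now C (z=3)
  E: rows 1-2 cols 4-5 -> outside (row miss)
Winner: C at z=3

Answer: C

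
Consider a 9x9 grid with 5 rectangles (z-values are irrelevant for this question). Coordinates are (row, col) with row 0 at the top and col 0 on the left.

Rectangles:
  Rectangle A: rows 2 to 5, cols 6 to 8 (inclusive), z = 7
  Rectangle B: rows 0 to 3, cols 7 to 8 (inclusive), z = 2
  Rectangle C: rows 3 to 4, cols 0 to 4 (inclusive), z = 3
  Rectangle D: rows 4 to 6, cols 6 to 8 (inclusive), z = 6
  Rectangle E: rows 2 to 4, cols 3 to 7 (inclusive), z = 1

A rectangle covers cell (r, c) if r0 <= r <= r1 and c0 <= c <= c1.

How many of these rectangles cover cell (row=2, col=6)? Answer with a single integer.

Answer: 2

Derivation:
Check cell (2,6):
  A: rows 2-5 cols 6-8 -> covers
  B: rows 0-3 cols 7-8 -> outside (col miss)
  C: rows 3-4 cols 0-4 -> outside (row miss)
  D: rows 4-6 cols 6-8 -> outside (row miss)
  E: rows 2-4 cols 3-7 -> covers
Count covering = 2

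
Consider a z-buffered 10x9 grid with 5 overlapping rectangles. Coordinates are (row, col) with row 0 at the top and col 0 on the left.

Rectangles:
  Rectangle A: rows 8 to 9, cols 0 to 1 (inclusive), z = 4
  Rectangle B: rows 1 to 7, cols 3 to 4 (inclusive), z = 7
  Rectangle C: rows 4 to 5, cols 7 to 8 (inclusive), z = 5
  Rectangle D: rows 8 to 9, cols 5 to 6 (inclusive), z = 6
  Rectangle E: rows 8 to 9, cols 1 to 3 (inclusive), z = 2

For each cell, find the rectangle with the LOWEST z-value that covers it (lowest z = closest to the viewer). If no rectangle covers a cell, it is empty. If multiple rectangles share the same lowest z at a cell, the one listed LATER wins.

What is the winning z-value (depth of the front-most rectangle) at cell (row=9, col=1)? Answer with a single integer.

Answer: 2

Derivation:
Check cell (9,1):
  A: rows 8-9 cols 0-1 z=4 -> covers; best now A (z=4)
  B: rows 1-7 cols 3-4 -> outside (row miss)
  C: rows 4-5 cols 7-8 -> outside (row miss)
  D: rows 8-9 cols 5-6 -> outside (col miss)
  E: rows 8-9 cols 1-3 z=2 -> covers; best now E (z=2)
Winner: E at z=2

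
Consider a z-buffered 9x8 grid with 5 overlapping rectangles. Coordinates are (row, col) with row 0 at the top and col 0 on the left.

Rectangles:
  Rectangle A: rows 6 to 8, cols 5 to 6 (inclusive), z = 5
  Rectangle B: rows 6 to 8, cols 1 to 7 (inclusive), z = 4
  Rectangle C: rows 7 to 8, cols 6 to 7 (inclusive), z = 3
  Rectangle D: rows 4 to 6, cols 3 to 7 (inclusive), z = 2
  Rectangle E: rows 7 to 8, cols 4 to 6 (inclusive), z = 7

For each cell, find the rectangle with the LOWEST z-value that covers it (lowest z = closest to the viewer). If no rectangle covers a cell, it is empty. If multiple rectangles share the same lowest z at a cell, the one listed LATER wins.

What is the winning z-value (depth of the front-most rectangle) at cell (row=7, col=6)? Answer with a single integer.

Check cell (7,6):
  A: rows 6-8 cols 5-6 z=5 -> covers; best now A (z=5)
  B: rows 6-8 cols 1-7 z=4 -> covers; best now B (z=4)
  C: rows 7-8 cols 6-7 z=3 -> covers; best now C (z=3)
  D: rows 4-6 cols 3-7 -> outside (row miss)
  E: rows 7-8 cols 4-6 z=7 -> covers; best now C (z=3)
Winner: C at z=3

Answer: 3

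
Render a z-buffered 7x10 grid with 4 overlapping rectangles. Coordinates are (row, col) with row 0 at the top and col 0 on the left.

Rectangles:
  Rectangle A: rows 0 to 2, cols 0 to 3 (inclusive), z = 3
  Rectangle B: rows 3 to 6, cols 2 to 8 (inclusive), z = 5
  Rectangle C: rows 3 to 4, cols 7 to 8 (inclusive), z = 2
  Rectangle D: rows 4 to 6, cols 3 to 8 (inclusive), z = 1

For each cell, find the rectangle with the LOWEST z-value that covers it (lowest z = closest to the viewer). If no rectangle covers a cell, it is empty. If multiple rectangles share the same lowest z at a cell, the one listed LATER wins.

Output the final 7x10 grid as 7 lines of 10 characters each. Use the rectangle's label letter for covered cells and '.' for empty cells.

AAAA......
AAAA......
AAAA......
..BBBBBCC.
..BDDDDDD.
..BDDDDDD.
..BDDDDDD.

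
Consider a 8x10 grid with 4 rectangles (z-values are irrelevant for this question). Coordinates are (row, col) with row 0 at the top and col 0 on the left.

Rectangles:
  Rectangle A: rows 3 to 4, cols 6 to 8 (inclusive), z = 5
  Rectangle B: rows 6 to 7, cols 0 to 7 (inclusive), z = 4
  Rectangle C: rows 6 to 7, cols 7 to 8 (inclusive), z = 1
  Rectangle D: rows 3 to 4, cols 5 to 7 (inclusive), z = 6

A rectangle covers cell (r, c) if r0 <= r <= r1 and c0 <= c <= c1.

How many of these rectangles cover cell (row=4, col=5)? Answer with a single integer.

Answer: 1

Derivation:
Check cell (4,5):
  A: rows 3-4 cols 6-8 -> outside (col miss)
  B: rows 6-7 cols 0-7 -> outside (row miss)
  C: rows 6-7 cols 7-8 -> outside (row miss)
  D: rows 3-4 cols 5-7 -> covers
Count covering = 1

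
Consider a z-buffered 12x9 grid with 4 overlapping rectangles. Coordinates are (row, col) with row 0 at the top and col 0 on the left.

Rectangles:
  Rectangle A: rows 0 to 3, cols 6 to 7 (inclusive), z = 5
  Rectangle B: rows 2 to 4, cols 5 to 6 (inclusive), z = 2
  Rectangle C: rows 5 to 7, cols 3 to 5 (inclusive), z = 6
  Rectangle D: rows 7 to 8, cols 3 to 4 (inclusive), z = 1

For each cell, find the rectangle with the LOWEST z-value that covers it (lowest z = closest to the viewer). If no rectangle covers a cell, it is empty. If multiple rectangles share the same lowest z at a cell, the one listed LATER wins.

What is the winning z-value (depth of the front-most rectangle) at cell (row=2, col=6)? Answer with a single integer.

Check cell (2,6):
  A: rows 0-3 cols 6-7 z=5 -> covers; best now A (z=5)
  B: rows 2-4 cols 5-6 z=2 -> covers; best now B (z=2)
  C: rows 5-7 cols 3-5 -> outside (row miss)
  D: rows 7-8 cols 3-4 -> outside (row miss)
Winner: B at z=2

Answer: 2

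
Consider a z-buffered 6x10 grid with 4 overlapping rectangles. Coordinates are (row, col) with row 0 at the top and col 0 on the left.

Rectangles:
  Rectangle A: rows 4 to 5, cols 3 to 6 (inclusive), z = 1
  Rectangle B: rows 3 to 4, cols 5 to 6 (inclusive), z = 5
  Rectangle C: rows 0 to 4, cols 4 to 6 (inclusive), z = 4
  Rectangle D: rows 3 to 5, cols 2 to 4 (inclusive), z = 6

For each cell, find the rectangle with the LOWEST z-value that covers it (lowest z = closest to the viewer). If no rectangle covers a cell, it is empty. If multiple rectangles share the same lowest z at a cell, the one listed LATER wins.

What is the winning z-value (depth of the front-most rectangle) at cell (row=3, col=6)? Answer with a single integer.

Check cell (3,6):
  A: rows 4-5 cols 3-6 -> outside (row miss)
  B: rows 3-4 cols 5-6 z=5 -> covers; best now B (z=5)
  C: rows 0-4 cols 4-6 z=4 -> covers; best now C (z=4)
  D: rows 3-5 cols 2-4 -> outside (col miss)
Winner: C at z=4

Answer: 4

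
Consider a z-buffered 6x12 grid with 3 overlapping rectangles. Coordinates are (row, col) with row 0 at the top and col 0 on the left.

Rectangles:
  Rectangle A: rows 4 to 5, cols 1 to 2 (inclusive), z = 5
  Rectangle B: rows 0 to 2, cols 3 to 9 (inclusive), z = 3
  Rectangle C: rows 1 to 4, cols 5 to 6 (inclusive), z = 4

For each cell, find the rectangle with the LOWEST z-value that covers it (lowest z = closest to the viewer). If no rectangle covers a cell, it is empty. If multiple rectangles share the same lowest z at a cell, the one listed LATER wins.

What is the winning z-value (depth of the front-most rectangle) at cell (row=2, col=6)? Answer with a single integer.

Check cell (2,6):
  A: rows 4-5 cols 1-2 -> outside (row miss)
  B: rows 0-2 cols 3-9 z=3 -> covers; best now B (z=3)
  C: rows 1-4 cols 5-6 z=4 -> covers; best now B (z=3)
Winner: B at z=3

Answer: 3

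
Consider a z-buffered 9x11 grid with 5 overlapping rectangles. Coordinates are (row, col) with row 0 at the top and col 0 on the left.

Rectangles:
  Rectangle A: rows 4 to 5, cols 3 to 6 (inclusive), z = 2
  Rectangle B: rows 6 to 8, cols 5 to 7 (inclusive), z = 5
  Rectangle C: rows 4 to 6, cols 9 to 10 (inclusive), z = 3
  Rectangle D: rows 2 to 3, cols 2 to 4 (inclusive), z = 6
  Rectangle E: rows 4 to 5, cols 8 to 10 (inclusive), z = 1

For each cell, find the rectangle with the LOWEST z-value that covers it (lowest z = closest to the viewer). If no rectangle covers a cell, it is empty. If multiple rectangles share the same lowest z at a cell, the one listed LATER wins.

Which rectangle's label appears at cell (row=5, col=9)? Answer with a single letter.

Check cell (5,9):
  A: rows 4-5 cols 3-6 -> outside (col miss)
  B: rows 6-8 cols 5-7 -> outside (row miss)
  C: rows 4-6 cols 9-10 z=3 -> covers; best now C (z=3)
  D: rows 2-3 cols 2-4 -> outside (row miss)
  E: rows 4-5 cols 8-10 z=1 -> covers; best now E (z=1)
Winner: E at z=1

Answer: E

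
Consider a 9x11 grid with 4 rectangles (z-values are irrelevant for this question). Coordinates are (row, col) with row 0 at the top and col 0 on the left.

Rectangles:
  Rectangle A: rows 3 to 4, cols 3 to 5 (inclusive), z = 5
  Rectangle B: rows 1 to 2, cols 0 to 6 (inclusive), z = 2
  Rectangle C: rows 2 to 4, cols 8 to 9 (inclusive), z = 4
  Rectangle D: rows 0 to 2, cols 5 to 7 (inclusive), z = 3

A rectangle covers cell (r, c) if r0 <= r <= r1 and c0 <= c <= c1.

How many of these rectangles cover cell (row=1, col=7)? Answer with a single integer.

Answer: 1

Derivation:
Check cell (1,7):
  A: rows 3-4 cols 3-5 -> outside (row miss)
  B: rows 1-2 cols 0-6 -> outside (col miss)
  C: rows 2-4 cols 8-9 -> outside (row miss)
  D: rows 0-2 cols 5-7 -> covers
Count covering = 1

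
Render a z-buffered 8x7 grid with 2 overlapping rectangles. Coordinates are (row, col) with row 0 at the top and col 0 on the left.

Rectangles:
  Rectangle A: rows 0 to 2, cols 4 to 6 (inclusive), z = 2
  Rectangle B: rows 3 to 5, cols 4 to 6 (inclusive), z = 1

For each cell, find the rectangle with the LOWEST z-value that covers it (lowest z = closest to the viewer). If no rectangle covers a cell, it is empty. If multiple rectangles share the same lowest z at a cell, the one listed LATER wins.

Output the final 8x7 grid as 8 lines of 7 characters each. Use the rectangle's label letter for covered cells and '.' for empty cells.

....AAA
....AAA
....AAA
....BBB
....BBB
....BBB
.......
.......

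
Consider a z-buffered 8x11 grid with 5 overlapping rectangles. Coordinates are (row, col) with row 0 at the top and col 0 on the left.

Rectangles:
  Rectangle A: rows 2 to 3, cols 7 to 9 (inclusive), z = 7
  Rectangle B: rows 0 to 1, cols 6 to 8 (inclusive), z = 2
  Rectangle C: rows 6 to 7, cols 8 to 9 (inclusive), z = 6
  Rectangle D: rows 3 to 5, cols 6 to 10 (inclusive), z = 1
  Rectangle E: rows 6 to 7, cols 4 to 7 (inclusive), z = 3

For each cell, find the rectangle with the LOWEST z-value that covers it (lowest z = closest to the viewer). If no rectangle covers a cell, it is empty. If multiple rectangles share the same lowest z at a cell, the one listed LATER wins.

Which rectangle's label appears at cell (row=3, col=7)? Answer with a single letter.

Answer: D

Derivation:
Check cell (3,7):
  A: rows 2-3 cols 7-9 z=7 -> covers; best now A (z=7)
  B: rows 0-1 cols 6-8 -> outside (row miss)
  C: rows 6-7 cols 8-9 -> outside (row miss)
  D: rows 3-5 cols 6-10 z=1 -> covers; best now D (z=1)
  E: rows 6-7 cols 4-7 -> outside (row miss)
Winner: D at z=1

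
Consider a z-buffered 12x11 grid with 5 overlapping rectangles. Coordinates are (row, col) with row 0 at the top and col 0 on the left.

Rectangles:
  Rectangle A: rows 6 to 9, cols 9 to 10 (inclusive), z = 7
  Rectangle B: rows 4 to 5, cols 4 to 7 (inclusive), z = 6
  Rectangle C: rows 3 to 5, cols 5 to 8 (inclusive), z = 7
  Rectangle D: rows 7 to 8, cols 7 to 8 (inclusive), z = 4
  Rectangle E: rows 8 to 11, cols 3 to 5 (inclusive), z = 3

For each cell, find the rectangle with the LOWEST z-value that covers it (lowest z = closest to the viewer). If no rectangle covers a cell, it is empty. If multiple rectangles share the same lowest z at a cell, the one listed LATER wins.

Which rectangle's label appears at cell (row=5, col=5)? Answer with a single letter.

Check cell (5,5):
  A: rows 6-9 cols 9-10 -> outside (row miss)
  B: rows 4-5 cols 4-7 z=6 -> covers; best now B (z=6)
  C: rows 3-5 cols 5-8 z=7 -> covers; best now B (z=6)
  D: rows 7-8 cols 7-8 -> outside (row miss)
  E: rows 8-11 cols 3-5 -> outside (row miss)
Winner: B at z=6

Answer: B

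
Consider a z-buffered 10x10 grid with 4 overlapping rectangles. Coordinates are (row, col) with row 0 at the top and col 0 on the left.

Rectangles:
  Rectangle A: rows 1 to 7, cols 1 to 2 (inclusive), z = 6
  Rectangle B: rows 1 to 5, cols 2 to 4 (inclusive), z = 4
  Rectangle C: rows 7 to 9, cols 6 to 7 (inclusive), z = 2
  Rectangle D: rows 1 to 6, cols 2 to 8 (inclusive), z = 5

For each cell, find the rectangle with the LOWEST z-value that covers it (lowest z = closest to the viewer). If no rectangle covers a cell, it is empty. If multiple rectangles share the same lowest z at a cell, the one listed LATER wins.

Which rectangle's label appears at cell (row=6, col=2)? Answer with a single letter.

Check cell (6,2):
  A: rows 1-7 cols 1-2 z=6 -> covers; best now A (z=6)
  B: rows 1-5 cols 2-4 -> outside (row miss)
  C: rows 7-9 cols 6-7 -> outside (row miss)
  D: rows 1-6 cols 2-8 z=5 -> covers; best now D (z=5)
Winner: D at z=5

Answer: D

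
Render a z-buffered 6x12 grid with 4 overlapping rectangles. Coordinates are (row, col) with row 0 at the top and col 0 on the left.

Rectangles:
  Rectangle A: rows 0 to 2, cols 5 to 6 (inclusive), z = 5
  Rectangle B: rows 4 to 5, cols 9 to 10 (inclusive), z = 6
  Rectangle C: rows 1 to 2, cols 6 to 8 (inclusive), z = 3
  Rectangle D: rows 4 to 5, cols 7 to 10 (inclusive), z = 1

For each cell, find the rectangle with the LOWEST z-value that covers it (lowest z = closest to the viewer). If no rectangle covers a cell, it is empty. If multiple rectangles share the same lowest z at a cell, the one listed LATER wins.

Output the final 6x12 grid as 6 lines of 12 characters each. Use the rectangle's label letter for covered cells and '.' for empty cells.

.....AA.....
.....ACCC...
.....ACCC...
............
.......DDDD.
.......DDDD.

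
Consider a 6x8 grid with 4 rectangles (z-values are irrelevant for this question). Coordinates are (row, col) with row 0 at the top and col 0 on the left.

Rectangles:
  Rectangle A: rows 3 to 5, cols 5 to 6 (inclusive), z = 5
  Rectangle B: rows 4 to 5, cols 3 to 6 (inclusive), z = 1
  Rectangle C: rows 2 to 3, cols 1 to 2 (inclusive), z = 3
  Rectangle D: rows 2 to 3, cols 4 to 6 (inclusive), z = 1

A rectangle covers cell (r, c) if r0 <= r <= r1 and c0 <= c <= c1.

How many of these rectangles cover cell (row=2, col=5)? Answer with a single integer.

Answer: 1

Derivation:
Check cell (2,5):
  A: rows 3-5 cols 5-6 -> outside (row miss)
  B: rows 4-5 cols 3-6 -> outside (row miss)
  C: rows 2-3 cols 1-2 -> outside (col miss)
  D: rows 2-3 cols 4-6 -> covers
Count covering = 1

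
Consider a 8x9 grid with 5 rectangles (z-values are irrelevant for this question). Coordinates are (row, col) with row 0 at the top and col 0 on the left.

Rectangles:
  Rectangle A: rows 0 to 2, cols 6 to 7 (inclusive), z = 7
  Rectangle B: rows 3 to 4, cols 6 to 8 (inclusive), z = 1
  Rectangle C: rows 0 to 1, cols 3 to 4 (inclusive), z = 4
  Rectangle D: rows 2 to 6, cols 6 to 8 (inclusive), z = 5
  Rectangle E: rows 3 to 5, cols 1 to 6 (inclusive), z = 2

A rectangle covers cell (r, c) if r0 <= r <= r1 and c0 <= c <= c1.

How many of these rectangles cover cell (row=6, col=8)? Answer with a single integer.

Answer: 1

Derivation:
Check cell (6,8):
  A: rows 0-2 cols 6-7 -> outside (row miss)
  B: rows 3-4 cols 6-8 -> outside (row miss)
  C: rows 0-1 cols 3-4 -> outside (row miss)
  D: rows 2-6 cols 6-8 -> covers
  E: rows 3-5 cols 1-6 -> outside (row miss)
Count covering = 1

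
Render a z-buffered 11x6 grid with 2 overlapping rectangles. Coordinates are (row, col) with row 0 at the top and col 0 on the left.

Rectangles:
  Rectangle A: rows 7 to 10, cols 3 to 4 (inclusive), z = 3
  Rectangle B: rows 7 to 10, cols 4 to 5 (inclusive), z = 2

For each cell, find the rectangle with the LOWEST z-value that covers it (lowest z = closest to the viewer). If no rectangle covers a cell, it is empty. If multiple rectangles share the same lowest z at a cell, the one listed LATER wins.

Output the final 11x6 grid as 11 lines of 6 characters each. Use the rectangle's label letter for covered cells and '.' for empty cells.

......
......
......
......
......
......
......
...ABB
...ABB
...ABB
...ABB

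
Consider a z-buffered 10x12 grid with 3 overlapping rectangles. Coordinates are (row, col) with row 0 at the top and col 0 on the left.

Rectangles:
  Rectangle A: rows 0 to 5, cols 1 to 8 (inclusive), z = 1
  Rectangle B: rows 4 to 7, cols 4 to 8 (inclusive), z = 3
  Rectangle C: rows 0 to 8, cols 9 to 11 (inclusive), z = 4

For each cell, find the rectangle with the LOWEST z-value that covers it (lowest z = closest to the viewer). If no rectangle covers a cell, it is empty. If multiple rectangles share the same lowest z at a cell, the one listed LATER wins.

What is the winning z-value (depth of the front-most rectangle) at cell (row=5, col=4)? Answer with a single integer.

Check cell (5,4):
  A: rows 0-5 cols 1-8 z=1 -> covers; best now A (z=1)
  B: rows 4-7 cols 4-8 z=3 -> covers; best now A (z=1)
  C: rows 0-8 cols 9-11 -> outside (col miss)
Winner: A at z=1

Answer: 1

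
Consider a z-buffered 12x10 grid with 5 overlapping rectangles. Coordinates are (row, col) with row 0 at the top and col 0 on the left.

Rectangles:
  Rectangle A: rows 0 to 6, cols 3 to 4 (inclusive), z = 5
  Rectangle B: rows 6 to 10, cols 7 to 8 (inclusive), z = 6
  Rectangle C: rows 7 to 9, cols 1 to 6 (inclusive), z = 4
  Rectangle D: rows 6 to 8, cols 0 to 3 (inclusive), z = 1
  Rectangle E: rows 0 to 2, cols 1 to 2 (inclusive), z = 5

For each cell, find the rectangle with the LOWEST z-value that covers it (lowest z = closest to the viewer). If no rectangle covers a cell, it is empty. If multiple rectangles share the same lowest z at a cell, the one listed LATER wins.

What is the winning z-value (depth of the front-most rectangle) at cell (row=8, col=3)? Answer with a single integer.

Check cell (8,3):
  A: rows 0-6 cols 3-4 -> outside (row miss)
  B: rows 6-10 cols 7-8 -> outside (col miss)
  C: rows 7-9 cols 1-6 z=4 -> covers; best now C (z=4)
  D: rows 6-8 cols 0-3 z=1 -> covers; best now D (z=1)
  E: rows 0-2 cols 1-2 -> outside (row miss)
Winner: D at z=1

Answer: 1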